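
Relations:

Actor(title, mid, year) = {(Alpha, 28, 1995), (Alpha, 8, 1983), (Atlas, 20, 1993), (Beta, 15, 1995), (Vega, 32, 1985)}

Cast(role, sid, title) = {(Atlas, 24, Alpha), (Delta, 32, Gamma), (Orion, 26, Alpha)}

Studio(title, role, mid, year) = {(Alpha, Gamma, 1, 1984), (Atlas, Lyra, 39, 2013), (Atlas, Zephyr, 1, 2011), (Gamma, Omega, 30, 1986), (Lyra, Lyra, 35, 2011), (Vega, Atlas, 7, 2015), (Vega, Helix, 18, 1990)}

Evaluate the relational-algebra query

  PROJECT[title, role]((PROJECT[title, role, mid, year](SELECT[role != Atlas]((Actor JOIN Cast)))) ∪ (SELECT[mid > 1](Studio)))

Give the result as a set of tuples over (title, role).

Joining Actor and Cast on title yields {(Alpha, 28, 1995, Atlas, 24), (Alpha, 28, 1995, Orion, 26), (Alpha, 8, 1983, Atlas, 24), (Alpha, 8, 1983, Orion, 26)}.
Filtering on role != Atlas leaves {(Alpha, 28, 1995, Orion, 26), (Alpha, 8, 1983, Orion, 26)}.
Keep only column(s) title, role, mid, year: {(Alpha, Orion, 28, 1995), (Alpha, Orion, 8, 1983)}
Filtering on mid > 1 leaves {(Atlas, Lyra, 39, 2013), (Gamma, Omega, 30, 1986), (Lyra, Lyra, 35, 2011), (Vega, Atlas, 7, 2015), (Vega, Helix, 18, 1990)}.
Set union of the two operands is {(Alpha, Orion, 28, 1995), (Alpha, Orion, 8, 1983), (Atlas, Lyra, 39, 2013), (Gamma, Omega, 30, 1986), (Lyra, Lyra, 35, 2011), (Vega, Atlas, 7, 2015), (Vega, Helix, 18, 1990)}.
Keep only column(s) title, role (1 duplicate(s) eliminated): {(Alpha, Orion), (Atlas, Lyra), (Gamma, Omega), (Lyra, Lyra), (Vega, Atlas), (Vega, Helix)}

{(Alpha, Orion), (Atlas, Lyra), (Gamma, Omega), (Lyra, Lyra), (Vega, Atlas), (Vega, Helix)}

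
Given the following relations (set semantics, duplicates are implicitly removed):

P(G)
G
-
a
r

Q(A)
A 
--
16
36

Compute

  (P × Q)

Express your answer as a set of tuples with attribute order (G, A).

{(a, 16), (a, 36), (r, 16), (r, 36)}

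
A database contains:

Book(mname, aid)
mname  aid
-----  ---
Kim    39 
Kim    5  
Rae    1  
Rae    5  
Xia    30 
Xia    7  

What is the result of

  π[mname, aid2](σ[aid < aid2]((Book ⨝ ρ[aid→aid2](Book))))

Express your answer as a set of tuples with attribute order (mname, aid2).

{(Kim, 39), (Rae, 5), (Xia, 30)}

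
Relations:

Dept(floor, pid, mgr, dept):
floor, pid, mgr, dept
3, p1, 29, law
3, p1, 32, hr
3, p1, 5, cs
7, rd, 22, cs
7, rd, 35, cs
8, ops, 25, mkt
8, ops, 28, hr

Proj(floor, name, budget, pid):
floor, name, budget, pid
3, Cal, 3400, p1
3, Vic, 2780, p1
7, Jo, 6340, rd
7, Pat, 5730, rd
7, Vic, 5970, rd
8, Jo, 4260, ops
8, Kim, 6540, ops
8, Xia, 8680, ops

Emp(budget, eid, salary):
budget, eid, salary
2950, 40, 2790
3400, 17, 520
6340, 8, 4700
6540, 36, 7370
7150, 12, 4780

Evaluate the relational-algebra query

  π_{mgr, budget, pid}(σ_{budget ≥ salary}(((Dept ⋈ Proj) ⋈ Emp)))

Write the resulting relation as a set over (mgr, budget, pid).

{(22, 6340, rd), (29, 3400, p1), (32, 3400, p1), (35, 6340, rd), (5, 3400, p1)}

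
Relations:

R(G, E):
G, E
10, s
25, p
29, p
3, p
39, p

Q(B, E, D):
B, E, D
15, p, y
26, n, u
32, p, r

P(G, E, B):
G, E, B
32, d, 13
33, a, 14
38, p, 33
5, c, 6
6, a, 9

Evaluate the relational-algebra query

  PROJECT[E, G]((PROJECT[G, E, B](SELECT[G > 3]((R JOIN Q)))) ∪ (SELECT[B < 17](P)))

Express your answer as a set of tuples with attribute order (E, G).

{(a, 33), (a, 6), (c, 5), (d, 32), (p, 25), (p, 29), (p, 39)}

Joining R and Q on E yields {(25, p, 15, y), (25, p, 32, r), (29, p, 15, y), (29, p, 32, r), (3, p, 15, y), (3, p, 32, r), (39, p, 15, y), (39, p, 32, r)}.
Filtering on G > 3 leaves {(25, p, 15, y), (25, p, 32, r), (29, p, 15, y), (29, p, 32, r), (39, p, 15, y), (39, p, 32, r)}.
π_{G, E, B} gives {(25, p, 15), (25, p, 32), (29, p, 15), (29, p, 32), (39, p, 15), (39, p, 32)}.
Filtering on B < 17 leaves {(32, d, 13), (33, a, 14), (5, c, 6), (6, a, 9)}.
Union: {(25, p, 15), (25, p, 32), (29, p, 15), (29, p, 32), (39, p, 15), (39, p, 32)} with {(32, d, 13), (33, a, 14), (5, c, 6), (6, a, 9)} → {(25, p, 15), (25, p, 32), (29, p, 15), (29, p, 32), (32, d, 13), (33, a, 14), (39, p, 15), (39, p, 32), (5, c, 6), (6, a, 9)}
π_{E, G} gives {(a, 33), (a, 6), (c, 5), (d, 32), (p, 25), (p, 29), (p, 39)} (3 duplicate(s) eliminated).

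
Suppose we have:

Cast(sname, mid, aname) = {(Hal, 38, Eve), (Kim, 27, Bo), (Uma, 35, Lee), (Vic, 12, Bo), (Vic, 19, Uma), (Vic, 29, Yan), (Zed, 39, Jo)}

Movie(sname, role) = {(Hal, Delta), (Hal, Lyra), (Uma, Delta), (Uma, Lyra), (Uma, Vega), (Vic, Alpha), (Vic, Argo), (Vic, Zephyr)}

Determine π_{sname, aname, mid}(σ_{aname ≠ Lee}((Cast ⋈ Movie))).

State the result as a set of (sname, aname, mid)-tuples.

{(Hal, Eve, 38), (Vic, Bo, 12), (Vic, Uma, 19), (Vic, Yan, 29)}

Natural join on sname: {(Hal, 38, Eve, Delta), (Hal, 38, Eve, Lyra), (Uma, 35, Lee, Delta), (Uma, 35, Lee, Lyra), (Uma, 35, Lee, Vega), (Vic, 12, Bo, Alpha), (Vic, 12, Bo, Argo), (Vic, 12, Bo, Zephyr), (Vic, 19, Uma, Alpha), (Vic, 19, Uma, Argo), (Vic, 19, Uma, Zephyr), (Vic, 29, Yan, Alpha), (Vic, 29, Yan, Argo), (Vic, 29, Yan, Zephyr)}
Filtering on aname ≠ Lee leaves {(Hal, 38, Eve, Delta), (Hal, 38, Eve, Lyra), (Vic, 12, Bo, Alpha), (Vic, 12, Bo, Argo), (Vic, 12, Bo, Zephyr), (Vic, 19, Uma, Alpha), (Vic, 19, Uma, Argo), (Vic, 19, Uma, Zephyr), (Vic, 29, Yan, Alpha), (Vic, 29, Yan, Argo), (Vic, 29, Yan, Zephyr)}.
Keep only column(s) sname, aname, mid (7 duplicate(s) eliminated): {(Hal, Eve, 38), (Vic, Bo, 12), (Vic, Uma, 19), (Vic, Yan, 29)}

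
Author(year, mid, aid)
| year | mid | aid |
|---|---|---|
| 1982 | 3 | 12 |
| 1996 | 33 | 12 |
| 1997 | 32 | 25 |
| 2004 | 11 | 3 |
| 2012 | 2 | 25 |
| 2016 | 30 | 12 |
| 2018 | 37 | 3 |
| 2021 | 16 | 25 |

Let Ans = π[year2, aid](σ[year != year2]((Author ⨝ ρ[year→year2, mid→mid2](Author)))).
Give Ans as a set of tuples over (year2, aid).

ρ[year→year2, mid→mid2]: schema becomes (year2, mid2, aid); tuples unchanged.
Joining Author and ρ[year→year2, mid→mid2](Author) on aid yields {(1982, 3, 12, 1982, 3), (1982, 3, 12, 1996, 33), (1982, 3, 12, 2016, 30), (1996, 33, 12, 1982, 3), (1996, 33, 12, 1996, 33), (1996, 33, 12, 2016, 30), (1997, 32, 25, 1997, 32), (1997, 32, 25, 2012, 2), (1997, 32, 25, 2021, 16), (2004, 11, 3, 2004, 11), (2004, 11, 3, 2018, 37), (2012, 2, 25, 1997, 32), (2012, 2, 25, 2012, 2), (2012, 2, 25, 2021, 16), (2016, 30, 12, 1982, 3), (2016, 30, 12, 1996, 33), (2016, 30, 12, 2016, 30), (2018, 37, 3, 2004, 11), (2018, 37, 3, 2018, 37), (2021, 16, 25, 1997, 32), (2021, 16, 25, 2012, 2), (2021, 16, 25, 2021, 16)}.
Selection year != year2: {(1982, 3, 12, 1996, 33), (1982, 3, 12, 2016, 30), (1996, 33, 12, 1982, 3), (1996, 33, 12, 2016, 30), (1997, 32, 25, 2012, 2), (1997, 32, 25, 2021, 16), (2004, 11, 3, 2018, 37), (2012, 2, 25, 1997, 32), (2012, 2, 25, 2021, 16), (2016, 30, 12, 1982, 3), (2016, 30, 12, 1996, 33), (2018, 37, 3, 2004, 11), (2021, 16, 25, 1997, 32), (2021, 16, 25, 2012, 2)}
π[year2, aid]: project onto (year2, aid) (6 duplicate(s) eliminated) → {(1982, 12), (1996, 12), (1997, 25), (2004, 3), (2012, 25), (2016, 12), (2018, 3), (2021, 25)}

{(1982, 12), (1996, 12), (1997, 25), (2004, 3), (2012, 25), (2016, 12), (2018, 3), (2021, 25)}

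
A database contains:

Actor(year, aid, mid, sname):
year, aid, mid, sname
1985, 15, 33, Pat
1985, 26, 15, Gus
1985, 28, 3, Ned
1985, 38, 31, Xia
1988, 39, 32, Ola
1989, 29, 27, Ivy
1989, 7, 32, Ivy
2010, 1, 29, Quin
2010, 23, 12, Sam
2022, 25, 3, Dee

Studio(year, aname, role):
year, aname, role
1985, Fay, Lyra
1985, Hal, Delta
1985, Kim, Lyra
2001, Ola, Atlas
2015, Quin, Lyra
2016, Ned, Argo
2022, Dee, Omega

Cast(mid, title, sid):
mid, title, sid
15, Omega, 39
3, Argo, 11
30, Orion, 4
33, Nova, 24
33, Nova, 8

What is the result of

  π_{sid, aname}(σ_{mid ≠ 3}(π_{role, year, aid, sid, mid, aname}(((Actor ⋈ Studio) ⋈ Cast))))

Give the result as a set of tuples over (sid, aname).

{(24, Fay), (24, Hal), (24, Kim), (39, Fay), (39, Hal), (39, Kim), (8, Fay), (8, Hal), (8, Kim)}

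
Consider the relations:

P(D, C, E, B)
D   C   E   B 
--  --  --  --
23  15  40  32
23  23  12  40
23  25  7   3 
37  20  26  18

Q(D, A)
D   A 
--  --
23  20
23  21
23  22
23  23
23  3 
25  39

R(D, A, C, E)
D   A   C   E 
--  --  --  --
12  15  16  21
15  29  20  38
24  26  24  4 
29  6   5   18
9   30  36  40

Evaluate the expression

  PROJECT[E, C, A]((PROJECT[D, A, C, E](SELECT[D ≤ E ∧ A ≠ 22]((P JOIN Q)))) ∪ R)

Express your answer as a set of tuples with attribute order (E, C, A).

Joining P and Q on D yields {(23, 15, 40, 32, 20), (23, 15, 40, 32, 21), (23, 15, 40, 32, 22), (23, 15, 40, 32, 23), (23, 15, 40, 32, 3), (23, 23, 12, 40, 20), (23, 23, 12, 40, 21), (23, 23, 12, 40, 22), (23, 23, 12, 40, 23), (23, 23, 12, 40, 3), (23, 25, 7, 3, 20), (23, 25, 7, 3, 21), (23, 25, 7, 3, 22), (23, 25, 7, 3, 23), (23, 25, 7, 3, 3)}.
Selection D ≤ E ∧ A ≠ 22: {(23, 15, 40, 32, 20), (23, 15, 40, 32, 21), (23, 15, 40, 32, 23), (23, 15, 40, 32, 3)}
π_{D, A, C, E} gives {(23, 20, 15, 40), (23, 21, 15, 40), (23, 23, 15, 40), (23, 3, 15, 40)}.
Union: {(23, 20, 15, 40), (23, 21, 15, 40), (23, 23, 15, 40), (23, 3, 15, 40)} with {(12, 15, 16, 21), (15, 29, 20, 38), (24, 26, 24, 4), (29, 6, 5, 18), (9, 30, 36, 40)} → {(12, 15, 16, 21), (15, 29, 20, 38), (23, 20, 15, 40), (23, 21, 15, 40), (23, 23, 15, 40), (23, 3, 15, 40), (24, 26, 24, 4), (29, 6, 5, 18), (9, 30, 36, 40)}
π_{E, C, A} gives {(18, 5, 6), (21, 16, 15), (38, 20, 29), (4, 24, 26), (40, 15, 20), (40, 15, 21), (40, 15, 23), (40, 15, 3), (40, 36, 30)}.

{(18, 5, 6), (21, 16, 15), (38, 20, 29), (4, 24, 26), (40, 15, 20), (40, 15, 21), (40, 15, 23), (40, 15, 3), (40, 36, 30)}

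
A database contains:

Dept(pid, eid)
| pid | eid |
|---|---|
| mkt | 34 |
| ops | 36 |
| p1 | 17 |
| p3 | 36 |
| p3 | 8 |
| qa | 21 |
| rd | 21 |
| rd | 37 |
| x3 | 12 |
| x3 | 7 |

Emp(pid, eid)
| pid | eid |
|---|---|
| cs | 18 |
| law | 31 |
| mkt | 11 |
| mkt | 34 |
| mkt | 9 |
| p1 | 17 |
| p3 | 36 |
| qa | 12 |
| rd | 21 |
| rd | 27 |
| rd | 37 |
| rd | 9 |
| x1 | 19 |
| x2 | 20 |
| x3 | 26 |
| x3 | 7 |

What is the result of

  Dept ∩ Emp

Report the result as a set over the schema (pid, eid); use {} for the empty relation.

{(mkt, 34), (p1, 17), (p3, 36), (rd, 21), (rd, 37), (x3, 7)}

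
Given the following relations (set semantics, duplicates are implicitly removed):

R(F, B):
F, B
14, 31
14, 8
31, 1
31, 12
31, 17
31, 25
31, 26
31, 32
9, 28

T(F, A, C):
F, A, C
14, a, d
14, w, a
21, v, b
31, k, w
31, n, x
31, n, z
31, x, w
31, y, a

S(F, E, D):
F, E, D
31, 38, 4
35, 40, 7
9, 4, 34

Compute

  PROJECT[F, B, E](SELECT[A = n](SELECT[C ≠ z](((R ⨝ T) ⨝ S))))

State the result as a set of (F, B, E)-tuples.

{(31, 1, 38), (31, 12, 38), (31, 17, 38), (31, 25, 38), (31, 26, 38), (31, 32, 38)}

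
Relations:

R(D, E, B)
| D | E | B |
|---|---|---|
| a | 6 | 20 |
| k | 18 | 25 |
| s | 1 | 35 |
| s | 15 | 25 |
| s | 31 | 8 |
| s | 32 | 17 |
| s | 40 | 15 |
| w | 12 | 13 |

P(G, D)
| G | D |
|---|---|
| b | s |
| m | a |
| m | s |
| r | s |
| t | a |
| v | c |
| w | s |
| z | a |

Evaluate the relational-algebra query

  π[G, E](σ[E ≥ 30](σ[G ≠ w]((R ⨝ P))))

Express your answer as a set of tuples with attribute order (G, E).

Joining R and P on D yields {(a, 6, 20, m), (a, 6, 20, t), (a, 6, 20, z), (s, 1, 35, b), (s, 1, 35, m), (s, 1, 35, r), (s, 1, 35, w), (s, 15, 25, b), (s, 15, 25, m), (s, 15, 25, r), (s, 15, 25, w), (s, 31, 8, b), (s, 31, 8, m), (s, 31, 8, r), (s, 31, 8, w), (s, 32, 17, b), (s, 32, 17, m), (s, 32, 17, r), (s, 32, 17, w), (s, 40, 15, b), (s, 40, 15, m), (s, 40, 15, r), (s, 40, 15, w)}.
Filtering on G ≠ w leaves {(a, 6, 20, m), (a, 6, 20, t), (a, 6, 20, z), (s, 1, 35, b), (s, 1, 35, m), (s, 1, 35, r), (s, 15, 25, b), (s, 15, 25, m), (s, 15, 25, r), (s, 31, 8, b), (s, 31, 8, m), (s, 31, 8, r), (s, 32, 17, b), (s, 32, 17, m), (s, 32, 17, r), (s, 40, 15, b), (s, 40, 15, m), (s, 40, 15, r)}.
Filtering on E ≥ 30 leaves {(s, 31, 8, b), (s, 31, 8, m), (s, 31, 8, r), (s, 32, 17, b), (s, 32, 17, m), (s, 32, 17, r), (s, 40, 15, b), (s, 40, 15, m), (s, 40, 15, r)}.
π[G, E]: project onto (G, E) → {(b, 31), (b, 32), (b, 40), (m, 31), (m, 32), (m, 40), (r, 31), (r, 32), (r, 40)}

{(b, 31), (b, 32), (b, 40), (m, 31), (m, 32), (m, 40), (r, 31), (r, 32), (r, 40)}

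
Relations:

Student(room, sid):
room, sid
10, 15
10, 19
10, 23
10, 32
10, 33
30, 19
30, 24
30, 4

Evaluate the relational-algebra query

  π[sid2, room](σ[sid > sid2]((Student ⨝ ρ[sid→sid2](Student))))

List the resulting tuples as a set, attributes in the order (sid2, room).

{(15, 10), (19, 10), (19, 30), (23, 10), (32, 10), (4, 30)}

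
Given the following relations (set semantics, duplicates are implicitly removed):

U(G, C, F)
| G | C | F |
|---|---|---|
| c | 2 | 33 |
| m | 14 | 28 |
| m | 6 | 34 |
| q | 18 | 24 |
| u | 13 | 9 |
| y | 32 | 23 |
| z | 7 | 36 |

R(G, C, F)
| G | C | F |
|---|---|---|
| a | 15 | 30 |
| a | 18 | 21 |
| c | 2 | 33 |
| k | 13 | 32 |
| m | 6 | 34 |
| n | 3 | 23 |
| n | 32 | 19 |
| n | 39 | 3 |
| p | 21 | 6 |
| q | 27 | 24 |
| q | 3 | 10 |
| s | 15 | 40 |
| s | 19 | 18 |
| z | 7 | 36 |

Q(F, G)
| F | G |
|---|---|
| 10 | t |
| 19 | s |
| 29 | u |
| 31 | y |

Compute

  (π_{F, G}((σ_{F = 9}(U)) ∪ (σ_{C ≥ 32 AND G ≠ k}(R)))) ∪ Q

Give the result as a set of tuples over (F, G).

{(10, t), (19, n), (19, s), (29, u), (3, n), (31, y), (9, u)}

Filtering on F = 9 leaves {(u, 13, 9)}.
Filtering on C ≥ 32 AND G ≠ k leaves {(n, 32, 19), (n, 39, 3)}.
Set union of the two operands is {(n, 32, 19), (n, 39, 3), (u, 13, 9)}.
π_{F, G} gives {(19, n), (3, n), (9, u)}.
Set union of the two operands is {(10, t), (19, n), (19, s), (29, u), (3, n), (31, y), (9, u)}.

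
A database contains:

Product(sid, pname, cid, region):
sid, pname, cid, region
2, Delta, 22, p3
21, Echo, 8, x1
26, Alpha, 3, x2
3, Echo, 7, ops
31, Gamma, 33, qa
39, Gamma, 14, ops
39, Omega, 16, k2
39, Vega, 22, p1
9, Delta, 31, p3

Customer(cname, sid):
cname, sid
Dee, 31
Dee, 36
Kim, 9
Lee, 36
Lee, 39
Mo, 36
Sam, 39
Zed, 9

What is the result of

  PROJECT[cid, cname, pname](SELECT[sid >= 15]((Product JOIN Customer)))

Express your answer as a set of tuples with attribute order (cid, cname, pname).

Joining Product and Customer on sid yields {(31, Gamma, 33, qa, Dee), (39, Gamma, 14, ops, Lee), (39, Gamma, 14, ops, Sam), (39, Omega, 16, k2, Lee), (39, Omega, 16, k2, Sam), (39, Vega, 22, p1, Lee), (39, Vega, 22, p1, Sam), (9, Delta, 31, p3, Kim), (9, Delta, 31, p3, Zed)}.
Selection sid >= 15: {(31, Gamma, 33, qa, Dee), (39, Gamma, 14, ops, Lee), (39, Gamma, 14, ops, Sam), (39, Omega, 16, k2, Lee), (39, Omega, 16, k2, Sam), (39, Vega, 22, p1, Lee), (39, Vega, 22, p1, Sam)}
π_{cid, cname, pname} gives {(14, Lee, Gamma), (14, Sam, Gamma), (16, Lee, Omega), (16, Sam, Omega), (22, Lee, Vega), (22, Sam, Vega), (33, Dee, Gamma)}.

{(14, Lee, Gamma), (14, Sam, Gamma), (16, Lee, Omega), (16, Sam, Omega), (22, Lee, Vega), (22, Sam, Vega), (33, Dee, Gamma)}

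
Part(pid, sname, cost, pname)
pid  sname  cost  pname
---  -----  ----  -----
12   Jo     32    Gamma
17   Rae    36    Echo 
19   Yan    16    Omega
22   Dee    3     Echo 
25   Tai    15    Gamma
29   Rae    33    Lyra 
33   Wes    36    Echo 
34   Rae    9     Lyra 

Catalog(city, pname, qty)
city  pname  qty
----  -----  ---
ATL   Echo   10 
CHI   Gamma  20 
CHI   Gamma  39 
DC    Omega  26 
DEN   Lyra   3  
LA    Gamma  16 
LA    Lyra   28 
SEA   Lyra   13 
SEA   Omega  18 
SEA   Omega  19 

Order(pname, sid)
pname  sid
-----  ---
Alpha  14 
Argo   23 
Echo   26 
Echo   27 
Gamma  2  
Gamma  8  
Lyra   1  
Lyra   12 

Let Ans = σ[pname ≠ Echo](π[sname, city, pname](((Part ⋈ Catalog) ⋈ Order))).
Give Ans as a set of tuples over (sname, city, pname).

{(Jo, CHI, Gamma), (Jo, LA, Gamma), (Rae, DEN, Lyra), (Rae, LA, Lyra), (Rae, SEA, Lyra), (Tai, CHI, Gamma), (Tai, LA, Gamma)}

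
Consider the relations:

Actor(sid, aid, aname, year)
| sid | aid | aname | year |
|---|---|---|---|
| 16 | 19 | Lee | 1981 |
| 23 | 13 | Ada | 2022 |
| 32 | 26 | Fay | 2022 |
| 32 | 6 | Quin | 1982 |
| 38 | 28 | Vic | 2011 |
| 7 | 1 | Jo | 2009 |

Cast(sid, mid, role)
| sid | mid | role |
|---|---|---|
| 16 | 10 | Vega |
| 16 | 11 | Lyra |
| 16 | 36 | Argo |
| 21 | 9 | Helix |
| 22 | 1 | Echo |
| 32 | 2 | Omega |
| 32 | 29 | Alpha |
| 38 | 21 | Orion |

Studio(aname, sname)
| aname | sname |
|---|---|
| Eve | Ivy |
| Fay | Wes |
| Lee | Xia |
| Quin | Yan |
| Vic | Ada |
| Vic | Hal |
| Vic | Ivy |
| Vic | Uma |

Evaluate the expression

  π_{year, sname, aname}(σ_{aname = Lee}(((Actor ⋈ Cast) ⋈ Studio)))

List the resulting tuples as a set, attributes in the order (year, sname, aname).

{(1981, Xia, Lee)}

Natural join on sid: {(16, 19, Lee, 1981, 10, Vega), (16, 19, Lee, 1981, 11, Lyra), (16, 19, Lee, 1981, 36, Argo), (32, 26, Fay, 2022, 2, Omega), (32, 26, Fay, 2022, 29, Alpha), (32, 6, Quin, 1982, 2, Omega), (32, 6, Quin, 1982, 29, Alpha), (38, 28, Vic, 2011, 21, Orion)}
Natural join on aname: {(16, 19, Lee, 1981, 10, Vega, Xia), (16, 19, Lee, 1981, 11, Lyra, Xia), (16, 19, Lee, 1981, 36, Argo, Xia), (32, 26, Fay, 2022, 2, Omega, Wes), (32, 26, Fay, 2022, 29, Alpha, Wes), (32, 6, Quin, 1982, 2, Omega, Yan), (32, 6, Quin, 1982, 29, Alpha, Yan), (38, 28, Vic, 2011, 21, Orion, Ada), (38, 28, Vic, 2011, 21, Orion, Hal), (38, 28, Vic, 2011, 21, Orion, Ivy), (38, 28, Vic, 2011, 21, Orion, Uma)}
Filtering on aname = Lee leaves {(16, 19, Lee, 1981, 10, Vega, Xia), (16, 19, Lee, 1981, 11, Lyra, Xia), (16, 19, Lee, 1981, 36, Argo, Xia)}.
π[year, sname, aname]: project onto (year, sname, aname) (2 duplicate(s) eliminated) → {(1981, Xia, Lee)}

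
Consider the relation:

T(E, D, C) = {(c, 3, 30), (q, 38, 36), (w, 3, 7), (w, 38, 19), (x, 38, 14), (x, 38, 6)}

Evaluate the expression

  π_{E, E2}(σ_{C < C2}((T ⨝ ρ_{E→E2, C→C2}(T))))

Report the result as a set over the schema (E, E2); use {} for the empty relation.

{(w, c), (w, q), (x, q), (x, w), (x, x)}

ρ[E→E2, C→C2]: schema becomes (E2, D, C2); tuples unchanged.
Natural join on D: {(c, 3, 30, c, 30), (c, 3, 30, w, 7), (q, 38, 36, q, 36), (q, 38, 36, w, 19), (q, 38, 36, x, 14), (q, 38, 36, x, 6), (w, 3, 7, c, 30), (w, 3, 7, w, 7), (w, 38, 19, q, 36), (w, 38, 19, w, 19), (w, 38, 19, x, 14), (w, 38, 19, x, 6), (x, 38, 14, q, 36), (x, 38, 14, w, 19), (x, 38, 14, x, 14), (x, 38, 14, x, 6), (x, 38, 6, q, 36), (x, 38, 6, w, 19), (x, 38, 6, x, 14), (x, 38, 6, x, 6)}
Selection C < C2: {(w, 3, 7, c, 30), (w, 38, 19, q, 36), (x, 38, 14, q, 36), (x, 38, 14, w, 19), (x, 38, 6, q, 36), (x, 38, 6, w, 19), (x, 38, 6, x, 14)}
Keep only column(s) E, E2 (2 duplicate(s) eliminated): {(w, c), (w, q), (x, q), (x, w), (x, x)}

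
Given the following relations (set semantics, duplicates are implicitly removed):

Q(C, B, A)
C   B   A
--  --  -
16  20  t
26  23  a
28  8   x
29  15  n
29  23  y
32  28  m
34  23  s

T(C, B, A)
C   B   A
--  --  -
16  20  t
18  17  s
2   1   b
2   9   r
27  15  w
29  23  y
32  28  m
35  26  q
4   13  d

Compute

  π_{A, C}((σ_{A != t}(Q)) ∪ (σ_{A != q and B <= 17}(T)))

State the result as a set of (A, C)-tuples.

Apply σ_{A != t}; surviving tuples: {(26, 23, a), (28, 8, x), (29, 15, n), (29, 23, y), (32, 28, m), (34, 23, s)}
Apply σ_{A != q and B <= 17}; surviving tuples: {(18, 17, s), (2, 1, b), (2, 9, r), (27, 15, w), (4, 13, d)}
Taking the union: {(18, 17, s), (2, 1, b), (2, 9, r), (26, 23, a), (27, 15, w), (28, 8, x), (29, 15, n), (29, 23, y), (32, 28, m), (34, 23, s), (4, 13, d)}
Projecting to A, C: {(a, 26), (b, 2), (d, 4), (m, 32), (n, 29), (r, 2), (s, 18), (s, 34), (w, 27), (x, 28), (y, 29)}

{(a, 26), (b, 2), (d, 4), (m, 32), (n, 29), (r, 2), (s, 18), (s, 34), (w, 27), (x, 28), (y, 29)}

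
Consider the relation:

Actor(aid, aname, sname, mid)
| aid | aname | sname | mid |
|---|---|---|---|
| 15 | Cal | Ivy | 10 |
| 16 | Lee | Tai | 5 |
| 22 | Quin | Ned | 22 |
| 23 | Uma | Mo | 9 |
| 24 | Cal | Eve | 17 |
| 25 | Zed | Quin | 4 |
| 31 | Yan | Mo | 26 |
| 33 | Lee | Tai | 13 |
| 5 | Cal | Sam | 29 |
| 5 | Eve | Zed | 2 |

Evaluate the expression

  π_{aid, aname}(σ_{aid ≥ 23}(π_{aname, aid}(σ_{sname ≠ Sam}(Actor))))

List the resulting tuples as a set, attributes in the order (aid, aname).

Apply σ_{sname ≠ Sam}; surviving tuples: {(15, Cal, Ivy, 10), (16, Lee, Tai, 5), (22, Quin, Ned, 22), (23, Uma, Mo, 9), (24, Cal, Eve, 17), (25, Zed, Quin, 4), (31, Yan, Mo, 26), (33, Lee, Tai, 13), (5, Eve, Zed, 2)}
Keep only column(s) aname, aid: {(Cal, 15), (Cal, 24), (Eve, 5), (Lee, 16), (Lee, 33), (Quin, 22), (Uma, 23), (Yan, 31), (Zed, 25)}
Apply σ_{aid ≥ 23}; surviving tuples: {(Cal, 24), (Lee, 33), (Uma, 23), (Yan, 31), (Zed, 25)}
Keep only column(s) aid, aname: {(23, Uma), (24, Cal), (25, Zed), (31, Yan), (33, Lee)}

{(23, Uma), (24, Cal), (25, Zed), (31, Yan), (33, Lee)}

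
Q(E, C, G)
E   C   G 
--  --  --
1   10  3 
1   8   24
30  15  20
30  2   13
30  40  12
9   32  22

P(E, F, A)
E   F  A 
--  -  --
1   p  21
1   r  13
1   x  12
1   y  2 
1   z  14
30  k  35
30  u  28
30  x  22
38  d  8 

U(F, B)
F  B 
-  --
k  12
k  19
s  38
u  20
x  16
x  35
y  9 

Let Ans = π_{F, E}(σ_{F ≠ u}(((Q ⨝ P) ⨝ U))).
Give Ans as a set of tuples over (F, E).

{(k, 30), (x, 1), (x, 30), (y, 1)}

Q ⋈ P (natural join on E): {(1, 10, 3, p, 21), (1, 10, 3, r, 13), (1, 10, 3, x, 12), (1, 10, 3, y, 2), (1, 10, 3, z, 14), (1, 8, 24, p, 21), (1, 8, 24, r, 13), (1, 8, 24, x, 12), (1, 8, 24, y, 2), (1, 8, 24, z, 14), (30, 15, 20, k, 35), (30, 15, 20, u, 28), (30, 15, 20, x, 22), (30, 2, 13, k, 35), (30, 2, 13, u, 28), (30, 2, 13, x, 22), (30, 40, 12, k, 35), (30, 40, 12, u, 28), (30, 40, 12, x, 22)}
(Q ⨝ P) ⋈ U (natural join on F): {(1, 10, 3, x, 12, 16), (1, 10, 3, x, 12, 35), (1, 10, 3, y, 2, 9), (1, 8, 24, x, 12, 16), (1, 8, 24, x, 12, 35), (1, 8, 24, y, 2, 9), (30, 15, 20, k, 35, 12), (30, 15, 20, k, 35, 19), (30, 15, 20, u, 28, 20), (30, 15, 20, x, 22, 16), (30, 15, 20, x, 22, 35), (30, 2, 13, k, 35, 12), (30, 2, 13, k, 35, 19), (30, 2, 13, u, 28, 20), (30, 2, 13, x, 22, 16), (30, 2, 13, x, 22, 35), (30, 40, 12, k, 35, 12), (30, 40, 12, k, 35, 19), (30, 40, 12, u, 28, 20), (30, 40, 12, x, 22, 16), (30, 40, 12, x, 22, 35)}
σ[F ≠ u]: keep tuples satisfying F ≠ u → {(1, 10, 3, x, 12, 16), (1, 10, 3, x, 12, 35), (1, 10, 3, y, 2, 9), (1, 8, 24, x, 12, 16), (1, 8, 24, x, 12, 35), (1, 8, 24, y, 2, 9), (30, 15, 20, k, 35, 12), (30, 15, 20, k, 35, 19), (30, 15, 20, x, 22, 16), (30, 15, 20, x, 22, 35), (30, 2, 13, k, 35, 12), (30, 2, 13, k, 35, 19), (30, 2, 13, x, 22, 16), (30, 2, 13, x, 22, 35), (30, 40, 12, k, 35, 12), (30, 40, 12, k, 35, 19), (30, 40, 12, x, 22, 16), (30, 40, 12, x, 22, 35)}
π[F, E]: project onto (F, E) (14 duplicate(s) eliminated) → {(k, 30), (x, 1), (x, 30), (y, 1)}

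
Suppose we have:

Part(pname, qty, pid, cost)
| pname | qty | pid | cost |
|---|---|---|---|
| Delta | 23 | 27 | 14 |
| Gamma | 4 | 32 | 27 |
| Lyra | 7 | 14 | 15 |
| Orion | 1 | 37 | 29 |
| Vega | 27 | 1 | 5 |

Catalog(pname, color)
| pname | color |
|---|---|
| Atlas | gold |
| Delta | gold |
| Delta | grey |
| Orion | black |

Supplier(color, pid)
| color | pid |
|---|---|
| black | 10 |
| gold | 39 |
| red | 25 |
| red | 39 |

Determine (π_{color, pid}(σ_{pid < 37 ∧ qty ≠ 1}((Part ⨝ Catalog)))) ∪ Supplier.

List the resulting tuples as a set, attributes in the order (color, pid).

{(black, 10), (gold, 27), (gold, 39), (grey, 27), (red, 25), (red, 39)}

Natural join on pname: {(Delta, 23, 27, 14, gold), (Delta, 23, 27, 14, grey), (Orion, 1, 37, 29, black)}
Apply σ_{pid < 37 ∧ qty ≠ 1}; surviving tuples: {(Delta, 23, 27, 14, gold), (Delta, 23, 27, 14, grey)}
π_{color, pid} gives {(gold, 27), (grey, 27)}.
Taking the union: {(black, 10), (gold, 27), (gold, 39), (grey, 27), (red, 25), (red, 39)}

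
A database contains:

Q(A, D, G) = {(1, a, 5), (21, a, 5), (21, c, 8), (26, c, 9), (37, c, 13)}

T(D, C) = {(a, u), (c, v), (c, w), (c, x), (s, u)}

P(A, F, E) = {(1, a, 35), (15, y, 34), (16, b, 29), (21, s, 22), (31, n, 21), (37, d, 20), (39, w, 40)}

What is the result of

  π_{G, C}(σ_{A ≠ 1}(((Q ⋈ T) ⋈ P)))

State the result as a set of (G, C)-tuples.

{(13, v), (13, w), (13, x), (5, u), (8, v), (8, w), (8, x)}

Natural join on D: {(1, a, 5, u), (21, a, 5, u), (21, c, 8, v), (21, c, 8, w), (21, c, 8, x), (26, c, 9, v), (26, c, 9, w), (26, c, 9, x), (37, c, 13, v), (37, c, 13, w), (37, c, 13, x)}
Natural join on A: {(1, a, 5, u, a, 35), (21, a, 5, u, s, 22), (21, c, 8, v, s, 22), (21, c, 8, w, s, 22), (21, c, 8, x, s, 22), (37, c, 13, v, d, 20), (37, c, 13, w, d, 20), (37, c, 13, x, d, 20)}
Filtering on A ≠ 1 leaves {(21, a, 5, u, s, 22), (21, c, 8, v, s, 22), (21, c, 8, w, s, 22), (21, c, 8, x, s, 22), (37, c, 13, v, d, 20), (37, c, 13, w, d, 20), (37, c, 13, x, d, 20)}.
π_{G, C} gives {(13, v), (13, w), (13, x), (5, u), (8, v), (8, w), (8, x)}.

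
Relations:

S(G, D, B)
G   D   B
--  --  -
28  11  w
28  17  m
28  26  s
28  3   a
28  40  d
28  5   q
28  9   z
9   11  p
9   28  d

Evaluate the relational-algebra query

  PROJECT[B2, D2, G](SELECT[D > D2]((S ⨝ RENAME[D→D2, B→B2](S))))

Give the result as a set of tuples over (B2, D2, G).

{(a, 3, 28), (m, 17, 28), (p, 11, 9), (q, 5, 28), (s, 26, 28), (w, 11, 28), (z, 9, 28)}

ρ[D→D2, B→B2]: schema becomes (G, D2, B2); tuples unchanged.
Joining S and RENAME[D→D2, B→B2](S) on G yields {(28, 11, w, 11, w), (28, 11, w, 17, m), (28, 11, w, 26, s), (28, 11, w, 3, a), (28, 11, w, 40, d), (28, 11, w, 5, q), (28, 11, w, 9, z), (28, 17, m, 11, w), (28, 17, m, 17, m), (28, 17, m, 26, s), (28, 17, m, 3, a), (28, 17, m, 40, d), (28, 17, m, 5, q), (28, 17, m, 9, z), (28, 26, s, 11, w), (28, 26, s, 17, m), (28, 26, s, 26, s), (28, 26, s, 3, a), (28, 26, s, 40, d), (28, 26, s, 5, q), (28, 26, s, 9, z), (28, 3, a, 11, w), (28, 3, a, 17, m), (28, 3, a, 26, s), (28, 3, a, 3, a), (28, 3, a, 40, d), (28, 3, a, 5, q), (28, 3, a, 9, z), (28, 40, d, 11, w), (28, 40, d, 17, m), (28, 40, d, 26, s), (28, 40, d, 3, a), (28, 40, d, 40, d), (28, 40, d, 5, q), (28, 40, d, 9, z), (28, 5, q, 11, w), (28, 5, q, 17, m), (28, 5, q, 26, s), (28, 5, q, 3, a), (28, 5, q, 40, d), (28, 5, q, 5, q), (28, 5, q, 9, z), (28, 9, z, 11, w), (28, 9, z, 17, m), (28, 9, z, 26, s), (28, 9, z, 3, a), (28, 9, z, 40, d), (28, 9, z, 5, q), (28, 9, z, 9, z), (9, 11, p, 11, p), (9, 11, p, 28, d), (9, 28, d, 11, p), (9, 28, d, 28, d)}.
Apply σ_{D > D2}; surviving tuples: {(28, 11, w, 3, a), (28, 11, w, 5, q), (28, 11, w, 9, z), (28, 17, m, 11, w), (28, 17, m, 3, a), (28, 17, m, 5, q), (28, 17, m, 9, z), (28, 26, s, 11, w), (28, 26, s, 17, m), (28, 26, s, 3, a), (28, 26, s, 5, q), (28, 26, s, 9, z), (28, 40, d, 11, w), (28, 40, d, 17, m), (28, 40, d, 26, s), (28, 40, d, 3, a), (28, 40, d, 5, q), (28, 40, d, 9, z), (28, 5, q, 3, a), (28, 9, z, 3, a), (28, 9, z, 5, q), (9, 28, d, 11, p)}
Keep only column(s) B2, D2, G (15 duplicate(s) eliminated): {(a, 3, 28), (m, 17, 28), (p, 11, 9), (q, 5, 28), (s, 26, 28), (w, 11, 28), (z, 9, 28)}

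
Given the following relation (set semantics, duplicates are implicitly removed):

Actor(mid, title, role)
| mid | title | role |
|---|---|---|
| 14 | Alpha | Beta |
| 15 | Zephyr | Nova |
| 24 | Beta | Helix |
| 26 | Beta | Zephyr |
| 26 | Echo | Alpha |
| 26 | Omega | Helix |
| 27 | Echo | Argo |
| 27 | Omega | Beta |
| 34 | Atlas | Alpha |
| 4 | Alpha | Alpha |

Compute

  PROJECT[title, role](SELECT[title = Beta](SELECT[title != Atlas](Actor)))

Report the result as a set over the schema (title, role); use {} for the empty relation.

{(Beta, Helix), (Beta, Zephyr)}

σ[title != Atlas]: keep tuples satisfying title != Atlas → {(14, Alpha, Beta), (15, Zephyr, Nova), (24, Beta, Helix), (26, Beta, Zephyr), (26, Echo, Alpha), (26, Omega, Helix), (27, Echo, Argo), (27, Omega, Beta), (4, Alpha, Alpha)}
σ[title = Beta]: keep tuples satisfying title = Beta → {(24, Beta, Helix), (26, Beta, Zephyr)}
π_{title, role} gives {(Beta, Helix), (Beta, Zephyr)}.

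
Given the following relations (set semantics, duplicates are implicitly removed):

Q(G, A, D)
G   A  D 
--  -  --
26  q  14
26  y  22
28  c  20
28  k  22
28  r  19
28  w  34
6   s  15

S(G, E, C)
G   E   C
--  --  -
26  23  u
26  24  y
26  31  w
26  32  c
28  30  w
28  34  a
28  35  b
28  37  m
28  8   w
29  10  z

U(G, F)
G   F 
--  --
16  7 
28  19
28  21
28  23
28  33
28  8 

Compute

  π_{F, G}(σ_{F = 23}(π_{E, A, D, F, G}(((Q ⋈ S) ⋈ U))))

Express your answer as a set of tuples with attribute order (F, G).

{(23, 28)}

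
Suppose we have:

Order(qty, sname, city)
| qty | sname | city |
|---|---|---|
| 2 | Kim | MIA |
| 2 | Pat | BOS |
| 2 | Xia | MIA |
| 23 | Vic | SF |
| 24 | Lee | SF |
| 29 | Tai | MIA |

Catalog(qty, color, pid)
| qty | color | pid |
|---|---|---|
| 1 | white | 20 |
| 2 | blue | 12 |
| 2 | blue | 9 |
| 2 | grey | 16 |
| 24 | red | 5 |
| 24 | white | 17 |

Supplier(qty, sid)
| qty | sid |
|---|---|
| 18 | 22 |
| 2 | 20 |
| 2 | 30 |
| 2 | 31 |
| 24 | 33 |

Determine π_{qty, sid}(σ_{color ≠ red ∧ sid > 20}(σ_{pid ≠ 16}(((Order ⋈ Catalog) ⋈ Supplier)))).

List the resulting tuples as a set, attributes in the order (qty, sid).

Natural join on qty: {(2, Kim, MIA, blue, 12), (2, Kim, MIA, blue, 9), (2, Kim, MIA, grey, 16), (2, Pat, BOS, blue, 12), (2, Pat, BOS, blue, 9), (2, Pat, BOS, grey, 16), (2, Xia, MIA, blue, 12), (2, Xia, MIA, blue, 9), (2, Xia, MIA, grey, 16), (24, Lee, SF, red, 5), (24, Lee, SF, white, 17)}
Natural join on qty: {(2, Kim, MIA, blue, 12, 20), (2, Kim, MIA, blue, 12, 30), (2, Kim, MIA, blue, 12, 31), (2, Kim, MIA, blue, 9, 20), (2, Kim, MIA, blue, 9, 30), (2, Kim, MIA, blue, 9, 31), (2, Kim, MIA, grey, 16, 20), (2, Kim, MIA, grey, 16, 30), (2, Kim, MIA, grey, 16, 31), (2, Pat, BOS, blue, 12, 20), (2, Pat, BOS, blue, 12, 30), (2, Pat, BOS, blue, 12, 31), (2, Pat, BOS, blue, 9, 20), (2, Pat, BOS, blue, 9, 30), (2, Pat, BOS, blue, 9, 31), (2, Pat, BOS, grey, 16, 20), (2, Pat, BOS, grey, 16, 30), (2, Pat, BOS, grey, 16, 31), (2, Xia, MIA, blue, 12, 20), (2, Xia, MIA, blue, 12, 30), (2, Xia, MIA, blue, 12, 31), (2, Xia, MIA, blue, 9, 20), (2, Xia, MIA, blue, 9, 30), (2, Xia, MIA, blue, 9, 31), (2, Xia, MIA, grey, 16, 20), (2, Xia, MIA, grey, 16, 30), (2, Xia, MIA, grey, 16, 31), (24, Lee, SF, red, 5, 33), (24, Lee, SF, white, 17, 33)}
σ[pid ≠ 16]: keep tuples satisfying pid ≠ 16 → {(2, Kim, MIA, blue, 12, 20), (2, Kim, MIA, blue, 12, 30), (2, Kim, MIA, blue, 12, 31), (2, Kim, MIA, blue, 9, 20), (2, Kim, MIA, blue, 9, 30), (2, Kim, MIA, blue, 9, 31), (2, Pat, BOS, blue, 12, 20), (2, Pat, BOS, blue, 12, 30), (2, Pat, BOS, blue, 12, 31), (2, Pat, BOS, blue, 9, 20), (2, Pat, BOS, blue, 9, 30), (2, Pat, BOS, blue, 9, 31), (2, Xia, MIA, blue, 12, 20), (2, Xia, MIA, blue, 12, 30), (2, Xia, MIA, blue, 12, 31), (2, Xia, MIA, blue, 9, 20), (2, Xia, MIA, blue, 9, 30), (2, Xia, MIA, blue, 9, 31), (24, Lee, SF, red, 5, 33), (24, Lee, SF, white, 17, 33)}
σ[color ≠ red ∧ sid > 20]: keep tuples satisfying color ≠ red ∧ sid > 20 → {(2, Kim, MIA, blue, 12, 30), (2, Kim, MIA, blue, 12, 31), (2, Kim, MIA, blue, 9, 30), (2, Kim, MIA, blue, 9, 31), (2, Pat, BOS, blue, 12, 30), (2, Pat, BOS, blue, 12, 31), (2, Pat, BOS, blue, 9, 30), (2, Pat, BOS, blue, 9, 31), (2, Xia, MIA, blue, 12, 30), (2, Xia, MIA, blue, 12, 31), (2, Xia, MIA, blue, 9, 30), (2, Xia, MIA, blue, 9, 31), (24, Lee, SF, white, 17, 33)}
π[qty, sid]: project onto (qty, sid) (10 duplicate(s) eliminated) → {(2, 30), (2, 31), (24, 33)}

{(2, 30), (2, 31), (24, 33)}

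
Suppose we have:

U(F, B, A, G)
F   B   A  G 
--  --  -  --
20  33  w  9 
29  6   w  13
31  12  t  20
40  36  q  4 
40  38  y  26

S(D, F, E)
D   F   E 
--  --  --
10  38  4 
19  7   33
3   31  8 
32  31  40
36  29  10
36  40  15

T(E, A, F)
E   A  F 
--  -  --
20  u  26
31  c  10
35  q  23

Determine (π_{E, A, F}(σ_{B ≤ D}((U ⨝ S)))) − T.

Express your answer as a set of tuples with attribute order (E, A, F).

{(10, w, 29), (15, q, 40), (40, t, 31)}

U ⋈ S (natural join on F): {(29, 6, w, 13, 36, 10), (31, 12, t, 20, 3, 8), (31, 12, t, 20, 32, 40), (40, 36, q, 4, 36, 15), (40, 38, y, 26, 36, 15)}
σ[B ≤ D]: keep tuples satisfying B ≤ D → {(29, 6, w, 13, 36, 10), (31, 12, t, 20, 32, 40), (40, 36, q, 4, 36, 15)}
Keep only column(s) E, A, F: {(10, w, 29), (15, q, 40), (40, t, 31)}
Difference: {(10, w, 29), (15, q, 40), (40, t, 31)} with {(20, u, 26), (31, c, 10), (35, q, 23)} → {(10, w, 29), (15, q, 40), (40, t, 31)}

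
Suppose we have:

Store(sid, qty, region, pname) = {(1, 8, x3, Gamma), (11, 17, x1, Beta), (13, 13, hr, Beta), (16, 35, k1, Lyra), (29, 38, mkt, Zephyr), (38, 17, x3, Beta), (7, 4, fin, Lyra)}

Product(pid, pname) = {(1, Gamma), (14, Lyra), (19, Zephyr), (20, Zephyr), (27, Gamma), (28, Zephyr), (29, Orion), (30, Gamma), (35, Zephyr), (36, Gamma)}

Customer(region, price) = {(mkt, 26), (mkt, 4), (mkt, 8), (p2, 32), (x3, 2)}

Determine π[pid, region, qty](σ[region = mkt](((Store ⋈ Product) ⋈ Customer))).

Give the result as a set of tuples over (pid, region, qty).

Store ⋈ Product (natural join on pname): {(1, 8, x3, Gamma, 1), (1, 8, x3, Gamma, 27), (1, 8, x3, Gamma, 30), (1, 8, x3, Gamma, 36), (16, 35, k1, Lyra, 14), (29, 38, mkt, Zephyr, 19), (29, 38, mkt, Zephyr, 20), (29, 38, mkt, Zephyr, 28), (29, 38, mkt, Zephyr, 35), (7, 4, fin, Lyra, 14)}
(Store ⋈ Product) ⋈ Customer (natural join on region): {(1, 8, x3, Gamma, 1, 2), (1, 8, x3, Gamma, 27, 2), (1, 8, x3, Gamma, 30, 2), (1, 8, x3, Gamma, 36, 2), (29, 38, mkt, Zephyr, 19, 26), (29, 38, mkt, Zephyr, 19, 4), (29, 38, mkt, Zephyr, 19, 8), (29, 38, mkt, Zephyr, 20, 26), (29, 38, mkt, Zephyr, 20, 4), (29, 38, mkt, Zephyr, 20, 8), (29, 38, mkt, Zephyr, 28, 26), (29, 38, mkt, Zephyr, 28, 4), (29, 38, mkt, Zephyr, 28, 8), (29, 38, mkt, Zephyr, 35, 26), (29, 38, mkt, Zephyr, 35, 4), (29, 38, mkt, Zephyr, 35, 8)}
Filtering on region = mkt leaves {(29, 38, mkt, Zephyr, 19, 26), (29, 38, mkt, Zephyr, 19, 4), (29, 38, mkt, Zephyr, 19, 8), (29, 38, mkt, Zephyr, 20, 26), (29, 38, mkt, Zephyr, 20, 4), (29, 38, mkt, Zephyr, 20, 8), (29, 38, mkt, Zephyr, 28, 26), (29, 38, mkt, Zephyr, 28, 4), (29, 38, mkt, Zephyr, 28, 8), (29, 38, mkt, Zephyr, 35, 26), (29, 38, mkt, Zephyr, 35, 4), (29, 38, mkt, Zephyr, 35, 8)}.
Keep only column(s) pid, region, qty (8 duplicate(s) eliminated): {(19, mkt, 38), (20, mkt, 38), (28, mkt, 38), (35, mkt, 38)}

{(19, mkt, 38), (20, mkt, 38), (28, mkt, 38), (35, mkt, 38)}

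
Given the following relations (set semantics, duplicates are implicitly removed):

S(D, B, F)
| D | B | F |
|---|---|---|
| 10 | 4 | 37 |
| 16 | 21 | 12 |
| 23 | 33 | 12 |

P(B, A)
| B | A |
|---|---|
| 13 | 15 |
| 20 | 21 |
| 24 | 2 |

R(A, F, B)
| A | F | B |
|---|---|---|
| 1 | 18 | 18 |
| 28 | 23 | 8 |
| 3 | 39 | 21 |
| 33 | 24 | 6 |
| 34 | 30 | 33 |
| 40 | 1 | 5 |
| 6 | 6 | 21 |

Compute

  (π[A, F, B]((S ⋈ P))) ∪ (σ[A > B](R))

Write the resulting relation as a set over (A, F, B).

{(28, 23, 8), (33, 24, 6), (34, 30, 33), (40, 1, 5)}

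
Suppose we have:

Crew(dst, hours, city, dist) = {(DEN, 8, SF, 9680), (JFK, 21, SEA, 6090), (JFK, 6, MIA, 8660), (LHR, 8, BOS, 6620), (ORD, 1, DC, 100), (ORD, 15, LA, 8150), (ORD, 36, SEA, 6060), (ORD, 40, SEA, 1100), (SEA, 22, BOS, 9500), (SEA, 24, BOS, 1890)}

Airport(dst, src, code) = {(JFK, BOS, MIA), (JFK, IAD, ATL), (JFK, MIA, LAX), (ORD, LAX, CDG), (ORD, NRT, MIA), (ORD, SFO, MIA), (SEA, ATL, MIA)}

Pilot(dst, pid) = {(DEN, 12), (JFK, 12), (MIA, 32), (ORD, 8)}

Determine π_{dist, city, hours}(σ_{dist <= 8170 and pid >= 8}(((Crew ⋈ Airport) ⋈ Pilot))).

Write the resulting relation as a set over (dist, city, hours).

{(100, DC, 1), (1100, SEA, 40), (6060, SEA, 36), (6090, SEA, 21), (8150, LA, 15)}

Joining Crew and Airport on dst yields {(JFK, 21, SEA, 6090, BOS, MIA), (JFK, 21, SEA, 6090, IAD, ATL), (JFK, 21, SEA, 6090, MIA, LAX), (JFK, 6, MIA, 8660, BOS, MIA), (JFK, 6, MIA, 8660, IAD, ATL), (JFK, 6, MIA, 8660, MIA, LAX), (ORD, 1, DC, 100, LAX, CDG), (ORD, 1, DC, 100, NRT, MIA), (ORD, 1, DC, 100, SFO, MIA), (ORD, 15, LA, 8150, LAX, CDG), (ORD, 15, LA, 8150, NRT, MIA), (ORD, 15, LA, 8150, SFO, MIA), (ORD, 36, SEA, 6060, LAX, CDG), (ORD, 36, SEA, 6060, NRT, MIA), (ORD, 36, SEA, 6060, SFO, MIA), (ORD, 40, SEA, 1100, LAX, CDG), (ORD, 40, SEA, 1100, NRT, MIA), (ORD, 40, SEA, 1100, SFO, MIA), (SEA, 22, BOS, 9500, ATL, MIA), (SEA, 24, BOS, 1890, ATL, MIA)}.
Joining (Crew ⋈ Airport) and Pilot on dst yields {(JFK, 21, SEA, 6090, BOS, MIA, 12), (JFK, 21, SEA, 6090, IAD, ATL, 12), (JFK, 21, SEA, 6090, MIA, LAX, 12), (JFK, 6, MIA, 8660, BOS, MIA, 12), (JFK, 6, MIA, 8660, IAD, ATL, 12), (JFK, 6, MIA, 8660, MIA, LAX, 12), (ORD, 1, DC, 100, LAX, CDG, 8), (ORD, 1, DC, 100, NRT, MIA, 8), (ORD, 1, DC, 100, SFO, MIA, 8), (ORD, 15, LA, 8150, LAX, CDG, 8), (ORD, 15, LA, 8150, NRT, MIA, 8), (ORD, 15, LA, 8150, SFO, MIA, 8), (ORD, 36, SEA, 6060, LAX, CDG, 8), (ORD, 36, SEA, 6060, NRT, MIA, 8), (ORD, 36, SEA, 6060, SFO, MIA, 8), (ORD, 40, SEA, 1100, LAX, CDG, 8), (ORD, 40, SEA, 1100, NRT, MIA, 8), (ORD, 40, SEA, 1100, SFO, MIA, 8)}.
Selection dist <= 8170 and pid >= 8: {(JFK, 21, SEA, 6090, BOS, MIA, 12), (JFK, 21, SEA, 6090, IAD, ATL, 12), (JFK, 21, SEA, 6090, MIA, LAX, 12), (ORD, 1, DC, 100, LAX, CDG, 8), (ORD, 1, DC, 100, NRT, MIA, 8), (ORD, 1, DC, 100, SFO, MIA, 8), (ORD, 15, LA, 8150, LAX, CDG, 8), (ORD, 15, LA, 8150, NRT, MIA, 8), (ORD, 15, LA, 8150, SFO, MIA, 8), (ORD, 36, SEA, 6060, LAX, CDG, 8), (ORD, 36, SEA, 6060, NRT, MIA, 8), (ORD, 36, SEA, 6060, SFO, MIA, 8), (ORD, 40, SEA, 1100, LAX, CDG, 8), (ORD, 40, SEA, 1100, NRT, MIA, 8), (ORD, 40, SEA, 1100, SFO, MIA, 8)}
Keep only column(s) dist, city, hours (10 duplicate(s) eliminated): {(100, DC, 1), (1100, SEA, 40), (6060, SEA, 36), (6090, SEA, 21), (8150, LA, 15)}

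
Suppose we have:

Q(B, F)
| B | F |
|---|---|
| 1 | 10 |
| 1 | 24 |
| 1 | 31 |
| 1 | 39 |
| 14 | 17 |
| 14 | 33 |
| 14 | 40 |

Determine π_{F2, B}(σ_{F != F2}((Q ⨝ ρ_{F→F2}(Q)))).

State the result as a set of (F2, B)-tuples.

{(10, 1), (17, 14), (24, 1), (31, 1), (33, 14), (39, 1), (40, 14)}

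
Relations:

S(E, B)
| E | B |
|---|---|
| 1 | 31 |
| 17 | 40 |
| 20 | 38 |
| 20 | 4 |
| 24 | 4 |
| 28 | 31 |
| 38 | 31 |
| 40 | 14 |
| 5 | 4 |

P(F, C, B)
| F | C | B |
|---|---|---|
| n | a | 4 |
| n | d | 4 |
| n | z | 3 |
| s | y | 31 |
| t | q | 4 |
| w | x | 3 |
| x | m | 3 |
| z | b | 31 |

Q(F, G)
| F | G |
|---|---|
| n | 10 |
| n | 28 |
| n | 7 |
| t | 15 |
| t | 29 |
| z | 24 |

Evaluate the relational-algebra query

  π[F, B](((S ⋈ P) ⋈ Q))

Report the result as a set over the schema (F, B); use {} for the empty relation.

Natural join on B: {(1, 31, s, y), (1, 31, z, b), (20, 4, n, a), (20, 4, n, d), (20, 4, t, q), (24, 4, n, a), (24, 4, n, d), (24, 4, t, q), (28, 31, s, y), (28, 31, z, b), (38, 31, s, y), (38, 31, z, b), (5, 4, n, a), (5, 4, n, d), (5, 4, t, q)}
Natural join on F: {(1, 31, z, b, 24), (20, 4, n, a, 10), (20, 4, n, a, 28), (20, 4, n, a, 7), (20, 4, n, d, 10), (20, 4, n, d, 28), (20, 4, n, d, 7), (20, 4, t, q, 15), (20, 4, t, q, 29), (24, 4, n, a, 10), (24, 4, n, a, 28), (24, 4, n, a, 7), (24, 4, n, d, 10), (24, 4, n, d, 28), (24, 4, n, d, 7), (24, 4, t, q, 15), (24, 4, t, q, 29), (28, 31, z, b, 24), (38, 31, z, b, 24), (5, 4, n, a, 10), (5, 4, n, a, 28), (5, 4, n, a, 7), (5, 4, n, d, 10), (5, 4, n, d, 28), (5, 4, n, d, 7), (5, 4, t, q, 15), (5, 4, t, q, 29)}
Projecting to F, B (24 duplicate(s) eliminated): {(n, 4), (t, 4), (z, 31)}

{(n, 4), (t, 4), (z, 31)}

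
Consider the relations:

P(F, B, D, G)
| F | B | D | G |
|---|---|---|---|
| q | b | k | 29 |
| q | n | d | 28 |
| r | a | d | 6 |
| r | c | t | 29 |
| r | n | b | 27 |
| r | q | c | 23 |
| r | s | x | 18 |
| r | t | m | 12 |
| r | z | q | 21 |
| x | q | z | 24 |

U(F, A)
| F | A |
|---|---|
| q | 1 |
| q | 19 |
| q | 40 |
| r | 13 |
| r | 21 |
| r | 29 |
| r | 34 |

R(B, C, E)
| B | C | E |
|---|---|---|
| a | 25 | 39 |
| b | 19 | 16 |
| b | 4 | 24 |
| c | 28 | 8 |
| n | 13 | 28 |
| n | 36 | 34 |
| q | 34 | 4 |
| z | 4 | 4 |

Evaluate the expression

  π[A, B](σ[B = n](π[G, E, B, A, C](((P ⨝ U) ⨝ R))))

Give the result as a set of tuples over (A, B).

Joining P and U on F yields {(q, b, k, 29, 1), (q, b, k, 29, 19), (q, b, k, 29, 40), (q, n, d, 28, 1), (q, n, d, 28, 19), (q, n, d, 28, 40), (r, a, d, 6, 13), (r, a, d, 6, 21), (r, a, d, 6, 29), (r, a, d, 6, 34), (r, c, t, 29, 13), (r, c, t, 29, 21), (r, c, t, 29, 29), (r, c, t, 29, 34), (r, n, b, 27, 13), (r, n, b, 27, 21), (r, n, b, 27, 29), (r, n, b, 27, 34), (r, q, c, 23, 13), (r, q, c, 23, 21), (r, q, c, 23, 29), (r, q, c, 23, 34), (r, s, x, 18, 13), (r, s, x, 18, 21), (r, s, x, 18, 29), (r, s, x, 18, 34), (r, t, m, 12, 13), (r, t, m, 12, 21), (r, t, m, 12, 29), (r, t, m, 12, 34), (r, z, q, 21, 13), (r, z, q, 21, 21), (r, z, q, 21, 29), (r, z, q, 21, 34)}.
Joining (P ⨝ U) and R on B yields {(q, b, k, 29, 1, 19, 16), (q, b, k, 29, 1, 4, 24), (q, b, k, 29, 19, 19, 16), (q, b, k, 29, 19, 4, 24), (q, b, k, 29, 40, 19, 16), (q, b, k, 29, 40, 4, 24), (q, n, d, 28, 1, 13, 28), (q, n, d, 28, 1, 36, 34), (q, n, d, 28, 19, 13, 28), (q, n, d, 28, 19, 36, 34), (q, n, d, 28, 40, 13, 28), (q, n, d, 28, 40, 36, 34), (r, a, d, 6, 13, 25, 39), (r, a, d, 6, 21, 25, 39), (r, a, d, 6, 29, 25, 39), (r, a, d, 6, 34, 25, 39), (r, c, t, 29, 13, 28, 8), (r, c, t, 29, 21, 28, 8), (r, c, t, 29, 29, 28, 8), (r, c, t, 29, 34, 28, 8), (r, n, b, 27, 13, 13, 28), (r, n, b, 27, 13, 36, 34), (r, n, b, 27, 21, 13, 28), (r, n, b, 27, 21, 36, 34), (r, n, b, 27, 29, 13, 28), (r, n, b, 27, 29, 36, 34), (r, n, b, 27, 34, 13, 28), (r, n, b, 27, 34, 36, 34), (r, q, c, 23, 13, 34, 4), (r, q, c, 23, 21, 34, 4), (r, q, c, 23, 29, 34, 4), (r, q, c, 23, 34, 34, 4), (r, z, q, 21, 13, 4, 4), (r, z, q, 21, 21, 4, 4), (r, z, q, 21, 29, 4, 4), (r, z, q, 21, 34, 4, 4)}.
π[G, E, B, A, C]: project onto (G, E, B, A, C) → {(21, 4, z, 13, 4), (21, 4, z, 21, 4), (21, 4, z, 29, 4), (21, 4, z, 34, 4), (23, 4, q, 13, 34), (23, 4, q, 21, 34), (23, 4, q, 29, 34), (23, 4, q, 34, 34), (27, 28, n, 13, 13), (27, 28, n, 21, 13), (27, 28, n, 29, 13), (27, 28, n, 34, 13), (27, 34, n, 13, 36), (27, 34, n, 21, 36), (27, 34, n, 29, 36), (27, 34, n, 34, 36), (28, 28, n, 1, 13), (28, 28, n, 19, 13), (28, 28, n, 40, 13), (28, 34, n, 1, 36), (28, 34, n, 19, 36), (28, 34, n, 40, 36), (29, 16, b, 1, 19), (29, 16, b, 19, 19), (29, 16, b, 40, 19), (29, 24, b, 1, 4), (29, 24, b, 19, 4), (29, 24, b, 40, 4), (29, 8, c, 13, 28), (29, 8, c, 21, 28), (29, 8, c, 29, 28), (29, 8, c, 34, 28), (6, 39, a, 13, 25), (6, 39, a, 21, 25), (6, 39, a, 29, 25), (6, 39, a, 34, 25)}
Selection B = n: {(27, 28, n, 13, 13), (27, 28, n, 21, 13), (27, 28, n, 29, 13), (27, 28, n, 34, 13), (27, 34, n, 13, 36), (27, 34, n, 21, 36), (27, 34, n, 29, 36), (27, 34, n, 34, 36), (28, 28, n, 1, 13), (28, 28, n, 19, 13), (28, 28, n, 40, 13), (28, 34, n, 1, 36), (28, 34, n, 19, 36), (28, 34, n, 40, 36)}
π[A, B]: project onto (A, B) (7 duplicate(s) eliminated) → {(1, n), (13, n), (19, n), (21, n), (29, n), (34, n), (40, n)}

{(1, n), (13, n), (19, n), (21, n), (29, n), (34, n), (40, n)}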